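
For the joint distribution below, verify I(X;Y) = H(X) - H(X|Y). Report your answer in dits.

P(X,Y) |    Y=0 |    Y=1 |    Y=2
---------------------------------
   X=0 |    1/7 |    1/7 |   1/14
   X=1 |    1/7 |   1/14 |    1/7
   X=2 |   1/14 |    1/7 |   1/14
I(X;Y) = 0.0186 dits

Mutual information has multiple equivalent forms:
- I(X;Y) = H(X) - H(X|Y)
- I(X;Y) = H(Y) - H(Y|X)
- I(X;Y) = H(X) + H(Y) - H(X,Y)

Computing all quantities:
H(X) = 0.4748, H(Y) = 0.4748, H(X,Y) = 0.9311
H(X|Y) = 0.4563, H(Y|X) = 0.4563

Verification:
H(X) - H(X|Y) = 0.4748 - 0.4563 = 0.0186
H(Y) - H(Y|X) = 0.4748 - 0.4563 = 0.0186
H(X) + H(Y) - H(X,Y) = 0.4748 + 0.4748 - 0.9311 = 0.0186

All forms give I(X;Y) = 0.0186 dits. ✓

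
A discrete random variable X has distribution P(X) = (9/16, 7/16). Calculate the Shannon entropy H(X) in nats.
0.6853 nats

Shannon entropy is H(X) = -Σ p(x) log p(x).

For P = (9/16, 7/16):
H = -9/16 × log_e(9/16) -7/16 × log_e(7/16)
H = 0.6853 nats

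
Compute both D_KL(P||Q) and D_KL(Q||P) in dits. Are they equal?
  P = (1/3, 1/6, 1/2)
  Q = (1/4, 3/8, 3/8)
D_KL(P||Q) = 0.0454, D_KL(Q||P) = 0.0540

KL divergence is not symmetric: D_KL(P||Q) ≠ D_KL(Q||P) in general.

D_KL(P||Q) = 0.0454 dits
D_KL(Q||P) = 0.0540 dits

No, they are not equal!

This asymmetry is why KL divergence is not a true distance metric.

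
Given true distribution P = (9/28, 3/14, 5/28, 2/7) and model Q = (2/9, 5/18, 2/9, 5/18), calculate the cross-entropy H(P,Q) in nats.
1.3925 nats

Cross-entropy: H(P,Q) = -Σ p(x) log q(x)

Alternatively: H(P,Q) = H(P) + D_KL(P||Q)
H(P) = 1.3605 nats
D_KL(P||Q) = 0.0320 nats

H(P,Q) = 1.3605 + 0.0320 = 1.3925 nats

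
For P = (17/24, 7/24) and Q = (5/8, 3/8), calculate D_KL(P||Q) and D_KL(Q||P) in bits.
D_KL(P||Q) = 0.0222, D_KL(Q||P) = 0.0231

KL divergence is not symmetric: D_KL(P||Q) ≠ D_KL(Q||P) in general.

D_KL(P||Q) = 0.0222 bits
D_KL(Q||P) = 0.0231 bits

No, they are not equal!

This asymmetry is why KL divergence is not a true distance metric.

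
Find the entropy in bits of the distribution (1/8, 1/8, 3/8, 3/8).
1.8113 bits

Shannon entropy is H(X) = -Σ p(x) log p(x).

For P = (1/8, 1/8, 3/8, 3/8):
H = -1/8 × log_2(1/8) -1/8 × log_2(1/8) -3/8 × log_2(3/8) -3/8 × log_2(3/8)
H = 1.8113 bits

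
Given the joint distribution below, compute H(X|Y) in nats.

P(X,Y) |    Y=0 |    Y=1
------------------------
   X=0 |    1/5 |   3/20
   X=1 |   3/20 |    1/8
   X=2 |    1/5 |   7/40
1.0897 nats

Using the chain rule: H(X|Y) = H(X,Y) - H(Y)

First, compute H(X,Y) = 1.7779 nats

Marginal P(Y) = (11/20, 9/20)
H(Y) = 0.6881 nats

H(X|Y) = H(X,Y) - H(Y) = 1.7779 - 0.6881 = 1.0897 nats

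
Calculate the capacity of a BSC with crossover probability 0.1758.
0.3292 bits

For a binary symmetric channel (BSC) with error probability p:
Capacity C = 1 - H(p) bits per symbol

where H(p) = -p log₂(p) - (1-p) log₂(1-p) is the binary entropy function.

H(0.1758) = 0.6708 bits
C = 1 - 0.6708 = 0.3292 bits per symbol

This means we can reliably transmit up to 0.3292 bits of information per channel use.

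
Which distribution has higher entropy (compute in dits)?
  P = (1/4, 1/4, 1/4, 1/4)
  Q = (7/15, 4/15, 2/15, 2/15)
P

Computing entropies in dits:
H(P) = 0.6021
H(Q) = 0.5409

Distribution P has higher entropy.

Intuition: The distribution closer to uniform (more spread out) has higher entropy.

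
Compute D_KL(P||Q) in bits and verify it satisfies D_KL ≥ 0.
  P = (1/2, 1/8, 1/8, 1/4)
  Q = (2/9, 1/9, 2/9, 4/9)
0.2949 bits

KL divergence satisfies the Gibbs inequality: D_KL(P||Q) ≥ 0 for all distributions P, Q.

D_KL(P||Q) = Σ p(x) log(p(x)/q(x))
Term by term:
  x=0: 1/2 × log_2[(1/2)/(2/9)] = 0.5850
  x=1: 1/8 × log_2[(1/8)/(1/9)] = 0.0212
  x=2: 1/8 × log_2[(1/8)/(2/9)] = -0.1038
  x=3: 1/4 × log_2[(1/4)/(4/9)] = -0.2075
D_KL(P||Q) = 0.2949 bits

D_KL(P||Q) = 0.2949 ≥ 0 ✓

This non-negativity is a fundamental property: relative entropy cannot be negative because it measures how different Q is from P.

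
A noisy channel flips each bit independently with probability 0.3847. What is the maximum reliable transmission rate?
0.0387 bits

For a binary symmetric channel (BSC) with error probability p:
Capacity C = 1 - H(p) bits per symbol

where H(p) = -p log₂(p) - (1-p) log₂(1-p) is the binary entropy function.

H(0.3847) = 0.9613 bits
C = 1 - 0.9613 = 0.0387 bits per symbol

This means we can reliably transmit up to 0.0387 bits of information per channel use.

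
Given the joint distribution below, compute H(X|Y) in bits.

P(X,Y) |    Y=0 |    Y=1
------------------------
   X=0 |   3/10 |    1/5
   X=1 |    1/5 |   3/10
0.9710 bits

Using the chain rule: H(X|Y) = H(X,Y) - H(Y)

First, compute H(X,Y) = 1.9710 bits

Marginal P(Y) = (1/2, 1/2)
H(Y) = 1.0000 bits

H(X|Y) = H(X,Y) - H(Y) = 1.9710 - 1.0000 = 0.9710 bits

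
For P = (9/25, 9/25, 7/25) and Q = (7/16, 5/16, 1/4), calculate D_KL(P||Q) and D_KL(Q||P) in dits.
D_KL(P||Q) = 0.0054, D_KL(Q||P) = 0.0055

KL divergence is not symmetric: D_KL(P||Q) ≠ D_KL(Q||P) in general.

D_KL(P||Q) = 0.0054 dits
D_KL(Q||P) = 0.0055 dits

No, they are not equal!

This asymmetry is why KL divergence is not a true distance metric.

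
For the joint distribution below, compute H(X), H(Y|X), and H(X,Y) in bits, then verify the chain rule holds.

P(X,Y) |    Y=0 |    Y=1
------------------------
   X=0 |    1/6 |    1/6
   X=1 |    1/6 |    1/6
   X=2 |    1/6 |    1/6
H(X,Y) = 2.5850, H(X) = 1.5850, H(Y|X) = 1.0000 (all in bits)

Chain rule: H(X,Y) = H(X) + H(Y|X)

Left side — joint entropy directly:
H(X,Y) = -Σ p(x,y) log p(x,y) = 2.5850 bits

Right side — compute H(Y|X) from the conditional distributions:
P(X) = (1/3, 1/3, 1/3), so H(X) = 1.5850 bits
H(Y|X) = Σ_x P(X=x) · H(Y|X=x):
  P(Y|X=0) = (1/2, 1/2), H(Y|X=0) = 1.0000, weight P(X=0) = 1/3
  P(Y|X=1) = (1/2, 1/2), H(Y|X=1) = 1.0000, weight P(X=1) = 1/3
  P(Y|X=2) = (1/2, 1/2), H(Y|X=2) = 1.0000, weight P(X=2) = 1/3
H(Y|X) = 1.0000 bits

H(X) + H(Y|X) = 1.5850 + 1.0000 = 2.5850 bits

Both sides equal 2.5850 bits. ✓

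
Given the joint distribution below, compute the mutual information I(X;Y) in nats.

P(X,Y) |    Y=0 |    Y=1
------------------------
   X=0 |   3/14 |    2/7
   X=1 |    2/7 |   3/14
0.0102 nats

Mutual information: I(X;Y) = H(X) + H(Y) - H(X,Y)

Marginals:
P(X) = (1/2, 1/2), H(X) = 0.6931 nats
P(Y) = (1/2, 1/2), H(Y) = 0.6931 nats

Joint entropy: H(X,Y) = 1.3761 nats

I(X;Y) = 0.6931 + 0.6931 - 1.3761 = 0.0102 nats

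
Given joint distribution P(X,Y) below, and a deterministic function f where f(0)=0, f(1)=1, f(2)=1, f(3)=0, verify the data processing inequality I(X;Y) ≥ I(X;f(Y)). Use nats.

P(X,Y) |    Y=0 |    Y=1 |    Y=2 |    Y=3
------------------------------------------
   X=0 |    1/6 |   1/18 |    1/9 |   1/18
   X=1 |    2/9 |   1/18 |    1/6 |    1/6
I(X;Y) = 0.0137, I(X;f(Y)) = 0.0021, inequality holds: 0.0137 ≥ 0.0021

Data Processing Inequality: For any Markov chain X → Y → Z, we have I(X;Y) ≥ I(X;Z).

Here Z = f(Y) is a deterministic function of Y, forming X → Y → Z.

Original I(X;Y) = 0.0137 nats

After applying f:
P(X,Z) where Z=f(Y):
- P(X,Z=0) = P(X,Y=0) + P(X,Y=3)
- P(X,Z=1) = P(X,Y=1) + P(X,Y=2)

I(X;Z) = I(X;f(Y)) = 0.0021 nats

Verification: 0.0137 ≥ 0.0021 ✓

Information cannot be created by processing; the function f can only lose information about X.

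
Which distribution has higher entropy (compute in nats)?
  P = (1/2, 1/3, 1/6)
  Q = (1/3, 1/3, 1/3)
Q

Computing entropies in nats:
H(P) = 1.0114
H(Q) = 1.0986

Distribution Q has higher entropy.

Intuition: The distribution closer to uniform (more spread out) has higher entropy.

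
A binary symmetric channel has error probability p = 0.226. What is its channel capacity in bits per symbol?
0.2290 bits

For a binary symmetric channel (BSC) with error probability p:
Capacity C = 1 - H(p) bits per symbol

where H(p) = -p log₂(p) - (1-p) log₂(1-p) is the binary entropy function.

H(0.226) = 0.7710 bits
C = 1 - 0.7710 = 0.2290 bits per symbol

This means we can reliably transmit up to 0.2290 bits of information per channel use.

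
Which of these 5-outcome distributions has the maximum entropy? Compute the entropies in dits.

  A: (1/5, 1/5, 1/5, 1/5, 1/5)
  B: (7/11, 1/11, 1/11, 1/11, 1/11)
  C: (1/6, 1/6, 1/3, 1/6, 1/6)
A

For a discrete distribution over n outcomes, entropy is maximized by the uniform distribution.

Computing entropies:
H(A) = 0.6990 dits
H(B) = 0.5036 dits
H(C) = 0.6778 dits

The uniform distribution (where all probabilities equal 1/5) achieves the maximum entropy of log_10(5) = 0.6990 dits.

Distribution A has the highest entropy.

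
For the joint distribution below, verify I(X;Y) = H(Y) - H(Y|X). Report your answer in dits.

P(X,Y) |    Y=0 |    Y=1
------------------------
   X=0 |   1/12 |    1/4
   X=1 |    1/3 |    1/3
I(X;Y) = 0.0129 dits

Mutual information has multiple equivalent forms:
- I(X;Y) = H(X) - H(X|Y)
- I(X;Y) = H(Y) - H(Y|X)
- I(X;Y) = H(X) + H(Y) - H(X,Y)

Computing all quantities:
H(X) = 0.2764, H(Y) = 0.2950, H(X,Y) = 0.5585
H(X|Y) = 0.2636, H(Y|X) = 0.2821

Verification:
H(X) - H(X|Y) = 0.2764 - 0.2636 = 0.0129
H(Y) - H(Y|X) = 0.2950 - 0.2821 = 0.0129
H(X) + H(Y) - H(X,Y) = 0.2764 + 0.2950 - 0.5585 = 0.0129

All forms give I(X;Y) = 0.0129 dits. ✓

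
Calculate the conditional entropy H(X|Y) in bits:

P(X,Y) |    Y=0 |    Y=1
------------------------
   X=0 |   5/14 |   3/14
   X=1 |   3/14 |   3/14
0.9740 bits

Using the chain rule: H(X|Y) = H(X,Y) - H(Y)

First, compute H(X,Y) = 1.9592 bits

Marginal P(Y) = (4/7, 3/7)
H(Y) = 0.9852 bits

H(X|Y) = H(X,Y) - H(Y) = 1.9592 - 0.9852 = 0.9740 bits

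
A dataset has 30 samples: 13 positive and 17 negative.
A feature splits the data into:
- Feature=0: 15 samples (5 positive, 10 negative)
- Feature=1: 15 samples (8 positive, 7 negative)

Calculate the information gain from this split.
0.0296 bits

Information Gain = H(Y) - H(Y|Feature)

Before split:
P(positive) = 13/30 = 0.4333
H(Y) = 0.9871 bits

After split:
Feature=0: H = 0.9183 bits (weight = 15/30)
Feature=1: H = 0.9968 bits (weight = 15/30)
H(Y|Feature) = (15/30)×0.9183 + (15/30)×0.9968 = 0.9575 bits

Information Gain = 0.9871 - 0.9575 = 0.0296 bits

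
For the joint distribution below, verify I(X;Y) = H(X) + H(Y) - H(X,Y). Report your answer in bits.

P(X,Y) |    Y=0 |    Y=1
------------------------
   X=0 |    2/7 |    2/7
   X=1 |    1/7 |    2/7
I(X;Y) = 0.0202 bits

Mutual information has multiple equivalent forms:
- I(X;Y) = H(X) - H(X|Y)
- I(X;Y) = H(Y) - H(Y|X)
- I(X;Y) = H(X) + H(Y) - H(X,Y)

Computing all quantities:
H(X) = 0.9852, H(Y) = 0.9852, H(X,Y) = 1.9502
H(X|Y) = 0.9650, H(Y|X) = 0.9650

Verification:
H(X) - H(X|Y) = 0.9852 - 0.9650 = 0.0202
H(Y) - H(Y|X) = 0.9852 - 0.9650 = 0.0202
H(X) + H(Y) - H(X,Y) = 0.9852 + 0.9852 - 1.9502 = 0.0202

All forms give I(X;Y) = 0.0202 bits. ✓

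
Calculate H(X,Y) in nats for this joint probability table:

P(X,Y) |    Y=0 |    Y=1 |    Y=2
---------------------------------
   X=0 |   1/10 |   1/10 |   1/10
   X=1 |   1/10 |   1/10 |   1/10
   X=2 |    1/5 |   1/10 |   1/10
2.1640 nats

Joint entropy is H(X,Y) = -Σ_{x,y} p(x,y) log p(x,y).

Summing over all non-zero entries:
H(X,Y) = -[1/10·log_e(1/10) + 1/10·log_e(1/10) + 1/10·log_e(1/10) + 1/10·log_e(1/10) + 1/10·log_e(1/10) + 1/10·log_e(1/10) + 1/5·log_e(1/5) + 1/10·log_e(1/10) + 1/10·log_e(1/10)]
H(X,Y) = 2.1640 nats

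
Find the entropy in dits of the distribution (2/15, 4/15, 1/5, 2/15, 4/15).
0.6793 dits

Shannon entropy is H(X) = -Σ p(x) log p(x).

For P = (2/15, 4/15, 1/5, 2/15, 4/15):
H = -2/15 × log_10(2/15) -4/15 × log_10(4/15) -1/5 × log_10(1/5) -2/15 × log_10(2/15) -4/15 × log_10(4/15)
H = 0.6793 dits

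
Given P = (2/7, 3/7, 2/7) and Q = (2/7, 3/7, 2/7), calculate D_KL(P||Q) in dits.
0.0000 dits

KL divergence: D_KL(P||Q) = Σ p(x) log(p(x)/q(x))

Computing term by term:
  x=0: 2/7 × log_10[(2/7)/(2/7)] = 2/7 × 0.0000 = 0.0000
  x=1: 3/7 × log_10[(3/7)/(3/7)] = 3/7 × 0.0000 = 0.0000
  x=2: 2/7 × log_10[(2/7)/(2/7)] = 2/7 × 0.0000 = 0.0000

D_KL(P||Q) = 0.0000 dits

Note: KL divergence is always non-negative and equals 0 iff P = Q.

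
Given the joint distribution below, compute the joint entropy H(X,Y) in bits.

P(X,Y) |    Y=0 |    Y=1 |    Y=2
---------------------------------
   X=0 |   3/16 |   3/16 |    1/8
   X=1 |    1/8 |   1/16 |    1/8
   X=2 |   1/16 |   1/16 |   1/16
3.0306 bits

Joint entropy is H(X,Y) = -Σ_{x,y} p(x,y) log p(x,y).

Summing over all non-zero entries:
H(X,Y) = -[3/16·log_2(3/16) + 3/16·log_2(3/16) + 1/8·log_2(1/8) + 1/8·log_2(1/8) + 1/16·log_2(1/16) + 1/8·log_2(1/8) + 1/16·log_2(1/16) + 1/16·log_2(1/16) + 1/16·log_2(1/16)]
H(X,Y) = 3.0306 bits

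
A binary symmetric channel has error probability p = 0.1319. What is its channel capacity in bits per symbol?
0.4374 bits

For a binary symmetric channel (BSC) with error probability p:
Capacity C = 1 - H(p) bits per symbol

where H(p) = -p log₂(p) - (1-p) log₂(1-p) is the binary entropy function.

H(0.1319) = 0.5626 bits
C = 1 - 0.5626 = 0.4374 bits per symbol

This means we can reliably transmit up to 0.4374 bits of information per channel use.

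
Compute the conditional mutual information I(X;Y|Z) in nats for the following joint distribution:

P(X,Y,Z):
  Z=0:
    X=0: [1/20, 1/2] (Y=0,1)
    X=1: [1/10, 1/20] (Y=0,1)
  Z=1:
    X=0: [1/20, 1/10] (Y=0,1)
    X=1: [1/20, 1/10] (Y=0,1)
0.1007 nats

Conditional mutual information: I(X;Y|Z) = H(X|Z) + H(Y|Z) - H(X,Y|Z)

H(Z) = 0.6109
H(X,Z) = 1.1825 → H(X|Z) = 0.5717
H(Y,Z) = 1.1655 → H(Y|Z) = 0.5547
H(X,Y,Z) = 1.6365 → H(X,Y|Z) = 1.0256

I(X;Y|Z) = 0.5717 + 0.5547 - 1.0256 = 0.1007 nats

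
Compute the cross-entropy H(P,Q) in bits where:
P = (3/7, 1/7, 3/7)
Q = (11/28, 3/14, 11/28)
1.4728 bits

Cross-entropy: H(P,Q) = -Σ p(x) log q(x)

Alternatively: H(P,Q) = H(P) + D_KL(P||Q)
H(P) = 1.4488 bits
D_KL(P||Q) = 0.0240 bits

H(P,Q) = 1.4488 + 0.0240 = 1.4728 bits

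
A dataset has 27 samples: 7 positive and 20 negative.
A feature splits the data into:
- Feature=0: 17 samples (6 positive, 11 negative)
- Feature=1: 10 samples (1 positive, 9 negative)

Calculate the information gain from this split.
0.0622 bits

Information Gain = H(Y) - H(Y|Feature)

Before split:
P(positive) = 7/27 = 0.2593
H(Y) = 0.8256 bits

After split:
Feature=0: H = 0.9367 bits (weight = 17/27)
Feature=1: H = 0.4690 bits (weight = 10/27)
H(Y|Feature) = (17/27)×0.9367 + (10/27)×0.4690 = 0.7635 bits

Information Gain = 0.8256 - 0.7635 = 0.0622 bits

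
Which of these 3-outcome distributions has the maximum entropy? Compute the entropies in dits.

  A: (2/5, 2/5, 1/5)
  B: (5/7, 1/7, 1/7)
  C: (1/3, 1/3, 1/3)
C

For a discrete distribution over n outcomes, entropy is maximized by the uniform distribution.

Computing entropies:
H(A) = 0.4581 dits
H(B) = 0.3458 dits
H(C) = 0.4771 dits

The uniform distribution (where all probabilities equal 1/3) achieves the maximum entropy of log_10(3) = 0.4771 dits.

Distribution C has the highest entropy.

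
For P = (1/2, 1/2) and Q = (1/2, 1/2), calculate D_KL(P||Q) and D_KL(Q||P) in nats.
D_KL(P||Q) = 0.0000, D_KL(Q||P) = 0.0000

KL divergence is not symmetric: D_KL(P||Q) ≠ D_KL(Q||P) in general.

D_KL(P||Q) = 0.0000 nats
D_KL(Q||P) = 0.0000 nats

In this case they happen to be equal (to 4 decimal places).

This asymmetry is why KL divergence is not a true distance metric.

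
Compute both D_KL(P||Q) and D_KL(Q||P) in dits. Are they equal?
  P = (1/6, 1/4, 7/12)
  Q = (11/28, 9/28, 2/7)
D_KL(P||Q) = 0.0915, D_KL(Q||P) = 0.0928

KL divergence is not symmetric: D_KL(P||Q) ≠ D_KL(Q||P) in general.

D_KL(P||Q) = 0.0915 dits
D_KL(Q||P) = 0.0928 dits

No, they are not equal!

This asymmetry is why KL divergence is not a true distance metric.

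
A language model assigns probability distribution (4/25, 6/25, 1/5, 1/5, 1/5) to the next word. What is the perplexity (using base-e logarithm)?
4.9599

Perplexity is e^H (or exp(H) for natural log).

First, H = -Σ p log p = 1.6014 nats
Perplexity = e^1.6014 = 4.9599

Interpretation: The model's uncertainty is equivalent to choosing uniformly among 5.0 options.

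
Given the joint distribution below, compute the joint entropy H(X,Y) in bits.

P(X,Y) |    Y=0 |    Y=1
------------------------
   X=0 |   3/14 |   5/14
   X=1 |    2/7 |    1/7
1.9242 bits

Joint entropy is H(X,Y) = -Σ_{x,y} p(x,y) log p(x,y).

Summing over all non-zero entries:
H(X,Y) = -[3/14·log_2(3/14) + 5/14·log_2(5/14) + 2/7·log_2(2/7) + 1/7·log_2(1/7)]
H(X,Y) = 1.9242 bits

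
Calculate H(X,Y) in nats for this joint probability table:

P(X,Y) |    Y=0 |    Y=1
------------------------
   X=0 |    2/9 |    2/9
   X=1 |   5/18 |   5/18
1.3801 nats

Joint entropy is H(X,Y) = -Σ_{x,y} p(x,y) log p(x,y).

Summing over all non-zero entries:
H(X,Y) = -[2/9·log_e(2/9) + 2/9·log_e(2/9) + 5/18·log_e(5/18) + 5/18·log_e(5/18)]
H(X,Y) = 1.3801 nats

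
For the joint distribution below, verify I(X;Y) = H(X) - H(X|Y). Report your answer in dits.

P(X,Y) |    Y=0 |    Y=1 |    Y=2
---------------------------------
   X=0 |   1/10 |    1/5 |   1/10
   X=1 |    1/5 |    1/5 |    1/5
I(X;Y) = 0.0060 dits

Mutual information has multiple equivalent forms:
- I(X;Y) = H(X) - H(X|Y)
- I(X;Y) = H(Y) - H(Y|X)
- I(X;Y) = H(X) + H(Y) - H(X,Y)

Computing all quantities:
H(X) = 0.2923, H(Y) = 0.4729, H(X,Y) = 0.7592
H(X|Y) = 0.2863, H(Y|X) = 0.4669

Verification:
H(X) - H(X|Y) = 0.2923 - 0.2863 = 0.0060
H(Y) - H(Y|X) = 0.4729 - 0.4669 = 0.0060
H(X) + H(Y) - H(X,Y) = 0.2923 + 0.4729 - 0.7592 = 0.0060

All forms give I(X;Y) = 0.0060 dits. ✓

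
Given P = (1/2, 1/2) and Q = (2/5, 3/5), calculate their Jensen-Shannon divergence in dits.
0.0022 dits

Jensen-Shannon divergence is:
JSD(P||Q) = 0.5 × D_KL(P||M) + 0.5 × D_KL(Q||M)
where M = 0.5 × (P + Q) is the mixture distribution.

M = 0.5 × (1/2, 1/2) + 0.5 × (2/5, 3/5) = (9/20, 11/20)

D_KL(P||M) = 0.0022 dits
D_KL(Q||M) = 0.0022 dits

JSD(P||Q) = 0.5 × 0.0022 + 0.5 × 0.0022 = 0.0022 dits

Unlike KL divergence, JSD is symmetric and bounded: 0 ≤ JSD ≤ log(2).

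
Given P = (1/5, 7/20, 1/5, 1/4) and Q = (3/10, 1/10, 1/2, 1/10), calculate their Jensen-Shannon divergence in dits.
0.0398 dits

Jensen-Shannon divergence is:
JSD(P||Q) = 0.5 × D_KL(P||M) + 0.5 × D_KL(Q||M)
where M = 0.5 × (P + Q) is the mixture distribution.

M = 0.5 × (1/5, 7/20, 1/5, 1/4) + 0.5 × (3/10, 1/10, 1/2, 1/10) = (1/4, 9/40, 7/20, 7/40)

D_KL(P||M) = 0.0379 dits
D_KL(Q||M) = 0.0417 dits

JSD(P||Q) = 0.5 × 0.0379 + 0.5 × 0.0417 = 0.0398 dits

Unlike KL divergence, JSD is symmetric and bounded: 0 ≤ JSD ≤ log(2).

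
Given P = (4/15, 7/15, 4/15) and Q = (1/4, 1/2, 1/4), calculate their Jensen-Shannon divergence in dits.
0.0002 dits

Jensen-Shannon divergence is:
JSD(P||Q) = 0.5 × D_KL(P||M) + 0.5 × D_KL(Q||M)
where M = 0.5 × (P + Q) is the mixture distribution.

M = 0.5 × (4/15, 7/15, 4/15) + 0.5 × (1/4, 1/2, 1/4) = (0.258333, 0.483333, 0.258333)

D_KL(P||M) = 0.0002 dits
D_KL(Q||M) = 0.0002 dits

JSD(P||Q) = 0.5 × 0.0002 + 0.5 × 0.0002 = 0.0002 dits

Unlike KL divergence, JSD is symmetric and bounded: 0 ≤ JSD ≤ log(2).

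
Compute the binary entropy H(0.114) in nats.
0.3548 nats

The binary entropy function is:
H(p) = -p log(p) - (1-p) log(1-p)

H(0.114) = -0.114 × log_e(0.114) - 0.886 × log_e(0.886)
H(0.114) = 0.3548 nats

Note: Binary entropy is maximized at p=0.5 (H=1 bit) and minimized at p=0 or p=1 (H=0).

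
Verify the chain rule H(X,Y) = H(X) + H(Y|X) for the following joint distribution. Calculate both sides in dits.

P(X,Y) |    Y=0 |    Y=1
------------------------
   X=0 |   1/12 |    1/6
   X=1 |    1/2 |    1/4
H(X,Y) = 0.5207, H(X) = 0.2442, H(Y|X) = 0.2764 (all in dits)

Chain rule: H(X,Y) = H(X) + H(Y|X)

Left side — joint entropy directly:
H(X,Y) = -Σ p(x,y) log p(x,y) = 0.5207 dits

Right side — compute H(Y|X) from the conditional distributions:
P(X) = (1/4, 3/4), so H(X) = 0.2442 dits
H(Y|X) = Σ_x P(X=x) · H(Y|X=x):
  P(Y|X=0) = (1/3, 2/3), H(Y|X=0) = 0.2764, weight P(X=0) = 1/4
  P(Y|X=1) = (2/3, 1/3), H(Y|X=1) = 0.2764, weight P(X=1) = 3/4
H(Y|X) = 0.2764 dits

H(X) + H(Y|X) = 0.2442 + 0.2764 = 0.5207 dits

Both sides equal 0.5207 dits. ✓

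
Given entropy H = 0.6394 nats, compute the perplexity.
1.8953

Perplexity is e^H (or exp(H) for natural log).

H = 0.6394 nats
Perplexity = e^0.6394 = 1.8953

Interpretation: The model's uncertainty is equivalent to choosing uniformly among 1.9 options.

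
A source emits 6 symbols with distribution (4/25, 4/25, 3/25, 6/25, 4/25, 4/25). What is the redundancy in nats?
0.0220 nats

Redundancy measures how far a source is from maximum entropy:
R = H_max - H(X)

Maximum entropy for 6 symbols: H_max = log_e(6) = 1.7918 nats
Actual entropy: H(X) = 1.7698 nats
Redundancy: R = 1.7918 - 1.7698 = 0.0220 nats

This redundancy represents potential for compression: the source could be compressed by 0.0220 nats per symbol.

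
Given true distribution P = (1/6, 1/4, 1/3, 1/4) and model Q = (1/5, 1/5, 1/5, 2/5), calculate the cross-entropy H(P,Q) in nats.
1.4362 nats

Cross-entropy: H(P,Q) = -Σ p(x) log q(x)

Alternatively: H(P,Q) = H(P) + D_KL(P||Q)
H(P) = 1.3580 nats
D_KL(P||Q) = 0.0782 nats

H(P,Q) = 1.3580 + 0.0782 = 1.4362 nats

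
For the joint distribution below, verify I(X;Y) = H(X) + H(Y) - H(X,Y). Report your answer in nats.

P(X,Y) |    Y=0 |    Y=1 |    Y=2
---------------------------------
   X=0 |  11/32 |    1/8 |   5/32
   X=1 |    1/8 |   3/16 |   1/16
I(X;Y) = 0.0485 nats

Mutual information has multiple equivalent forms:
- I(X;Y) = H(X) - H(X|Y)
- I(X;Y) = H(Y) - H(Y|X)
- I(X;Y) = H(X) + H(Y) - H(X,Y)

Computing all quantities:
H(X) = 0.6616, H(Y) = 1.0511, H(X,Y) = 1.6641
H(X|Y) = 0.6130, H(Y|X) = 1.0026

Verification:
H(X) - H(X|Y) = 0.6616 - 0.6130 = 0.0485
H(Y) - H(Y|X) = 1.0511 - 1.0026 = 0.0485
H(X) + H(Y) - H(X,Y) = 0.6616 + 1.0511 - 1.6641 = 0.0485

All forms give I(X;Y) = 0.0485 nats. ✓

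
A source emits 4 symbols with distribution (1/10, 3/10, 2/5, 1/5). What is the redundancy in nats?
0.1064 nats

Redundancy measures how far a source is from maximum entropy:
R = H_max - H(X)

Maximum entropy for 4 symbols: H_max = log_e(4) = 1.3863 nats
Actual entropy: H(X) = 1.2799 nats
Redundancy: R = 1.3863 - 1.2799 = 0.1064 nats

This redundancy represents potential for compression: the source could be compressed by 0.1064 nats per symbol.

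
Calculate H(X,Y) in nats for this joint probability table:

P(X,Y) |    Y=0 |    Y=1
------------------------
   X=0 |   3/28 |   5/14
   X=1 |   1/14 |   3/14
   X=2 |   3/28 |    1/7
1.6429 nats

Joint entropy is H(X,Y) = -Σ_{x,y} p(x,y) log p(x,y).

Summing over all non-zero entries:
H(X,Y) = -[3/28·log_e(3/28) + 5/14·log_e(5/14) + 1/14·log_e(1/14) + 3/14·log_e(3/14) + 3/28·log_e(3/28) + 1/7·log_e(1/7)]
H(X,Y) = 1.6429 nats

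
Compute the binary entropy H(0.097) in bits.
0.4594 bits

The binary entropy function is:
H(p) = -p log(p) - (1-p) log(1-p)

H(0.097) = -0.097 × log_2(0.097) - 0.903 × log_2(0.903)
H(0.097) = 0.4594 bits

Note: Binary entropy is maximized at p=0.5 (H=1 bit) and minimized at p=0 or p=1 (H=0).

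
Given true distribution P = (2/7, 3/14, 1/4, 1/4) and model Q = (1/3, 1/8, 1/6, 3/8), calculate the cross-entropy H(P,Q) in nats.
1.4526 nats

Cross-entropy: H(P,Q) = -Σ p(x) log q(x)

Alternatively: H(P,Q) = H(P) + D_KL(P||Q)
H(P) = 1.3812 nats
D_KL(P||Q) = 0.0715 nats

H(P,Q) = 1.3812 + 0.0715 = 1.4526 nats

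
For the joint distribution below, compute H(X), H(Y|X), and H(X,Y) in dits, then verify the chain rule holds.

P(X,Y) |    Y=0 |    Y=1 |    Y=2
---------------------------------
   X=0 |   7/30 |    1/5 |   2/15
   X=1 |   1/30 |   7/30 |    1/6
H(X,Y) = 0.7303, H(X) = 0.2972, H(Y|X) = 0.4332 (all in dits)

Chain rule: H(X,Y) = H(X) + H(Y|X)

Left side — joint entropy directly:
H(X,Y) = -Σ p(x,y) log p(x,y) = 0.7303 dits

Right side — compute H(Y|X) from the conditional distributions:
P(X) = (17/30, 13/30), so H(X) = 0.2972 dits
H(Y|X) = Σ_x P(X=x) · H(Y|X=x):
  P(Y|X=0) = (7/17, 6/17, 4/17), H(Y|X=0) = 0.4662, weight P(X=0) = 17/30
  P(Y|X=1) = (1/13, 7/13, 5/13), H(Y|X=1) = 0.3901, weight P(X=1) = 13/30
H(Y|X) = 0.4332 dits

H(X) + H(Y|X) = 0.2972 + 0.4332 = 0.7303 dits

Both sides equal 0.7303 dits. ✓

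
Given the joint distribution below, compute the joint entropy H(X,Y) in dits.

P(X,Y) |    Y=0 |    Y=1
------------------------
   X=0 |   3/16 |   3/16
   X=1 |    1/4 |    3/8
0.5829 dits

Joint entropy is H(X,Y) = -Σ_{x,y} p(x,y) log p(x,y).

Summing over all non-zero entries:
H(X,Y) = -[3/16·log_10(3/16) + 3/16·log_10(3/16) + 1/4·log_10(1/4) + 3/8·log_10(3/8)]
H(X,Y) = 0.5829 dits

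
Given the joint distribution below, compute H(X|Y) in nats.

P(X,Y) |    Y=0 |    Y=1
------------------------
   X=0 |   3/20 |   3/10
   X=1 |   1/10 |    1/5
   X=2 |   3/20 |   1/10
1.0397 nats

Using the chain rule: H(X|Y) = H(X,Y) - H(Y)

First, compute H(X,Y) = 1.7127 nats

Marginal P(Y) = (2/5, 3/5)
H(Y) = 0.6730 nats

H(X|Y) = H(X,Y) - H(Y) = 1.7127 - 0.6730 = 1.0397 nats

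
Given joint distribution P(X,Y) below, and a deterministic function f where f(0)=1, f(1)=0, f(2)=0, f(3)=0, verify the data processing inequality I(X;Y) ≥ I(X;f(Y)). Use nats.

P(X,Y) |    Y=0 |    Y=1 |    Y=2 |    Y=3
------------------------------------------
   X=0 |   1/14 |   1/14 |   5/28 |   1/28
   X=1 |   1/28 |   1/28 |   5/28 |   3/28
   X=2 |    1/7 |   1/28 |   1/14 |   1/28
I(X;Y) = 0.0956, I(X;f(Y)) = 0.0695, inequality holds: 0.0956 ≥ 0.0695

Data Processing Inequality: For any Markov chain X → Y → Z, we have I(X;Y) ≥ I(X;Z).

Here Z = f(Y) is a deterministic function of Y, forming X → Y → Z.

Original I(X;Y) = 0.0956 nats

After applying f:
P(X,Z) where Z=f(Y):
- P(X,Z=0) = P(X,Y=1) + P(X,Y=2) + P(X,Y=3)
- P(X,Z=1) = P(X,Y=0)

I(X;Z) = I(X;f(Y)) = 0.0695 nats

Verification: 0.0956 ≥ 0.0695 ✓

Information cannot be created by processing; the function f can only lose information about X.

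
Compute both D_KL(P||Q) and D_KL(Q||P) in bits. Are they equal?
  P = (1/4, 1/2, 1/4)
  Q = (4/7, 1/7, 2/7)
D_KL(P||Q) = 0.5574, D_KL(Q||P) = 0.4784

KL divergence is not symmetric: D_KL(P||Q) ≠ D_KL(Q||P) in general.

D_KL(P||Q) = 0.5574 bits
D_KL(Q||P) = 0.4784 bits

No, they are not equal!

This asymmetry is why KL divergence is not a true distance metric.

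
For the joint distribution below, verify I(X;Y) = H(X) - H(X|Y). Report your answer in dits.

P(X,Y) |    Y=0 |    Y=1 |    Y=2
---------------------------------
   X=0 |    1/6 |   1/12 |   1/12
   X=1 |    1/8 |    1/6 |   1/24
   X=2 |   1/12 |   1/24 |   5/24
I(X;Y) = 0.0530 dits

Mutual information has multiple equivalent forms:
- I(X;Y) = H(X) - H(X|Y)
- I(X;Y) = H(Y) - H(Y|X)
- I(X;Y) = H(X) + H(Y) - H(X,Y)

Computing all quantities:
H(X) = 0.4771, H(Y) = 0.4749, H(X,Y) = 0.8990
H(X|Y) = 0.4242, H(Y|X) = 0.4219

Verification:
H(X) - H(X|Y) = 0.4771 - 0.4242 = 0.0530
H(Y) - H(Y|X) = 0.4749 - 0.4219 = 0.0530
H(X) + H(Y) - H(X,Y) = 0.4771 + 0.4749 - 0.8990 = 0.0530

All forms give I(X;Y) = 0.0530 dits. ✓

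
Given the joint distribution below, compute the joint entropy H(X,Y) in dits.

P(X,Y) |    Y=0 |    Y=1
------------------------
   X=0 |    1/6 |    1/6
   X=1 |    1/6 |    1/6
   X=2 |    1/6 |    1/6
0.7782 dits

Joint entropy is H(X,Y) = -Σ_{x,y} p(x,y) log p(x,y).

Summing over all non-zero entries:
H(X,Y) = -[1/6·log_10(1/6) + 1/6·log_10(1/6) + 1/6·log_10(1/6) + 1/6·log_10(1/6) + 1/6·log_10(1/6) + 1/6·log_10(1/6)]
H(X,Y) = 0.7782 dits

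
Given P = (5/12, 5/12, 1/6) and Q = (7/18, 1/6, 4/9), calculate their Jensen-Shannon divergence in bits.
0.0875 bits

Jensen-Shannon divergence is:
JSD(P||Q) = 0.5 × D_KL(P||M) + 0.5 × D_KL(Q||M)
where M = 0.5 × (P + Q) is the mixture distribution.

M = 0.5 × (5/12, 5/12, 1/6) + 0.5 × (7/18, 1/6, 4/9) = (0.402778, 7/24, 11/36)

D_KL(P||M) = 0.0890 bits
D_KL(Q||M) = 0.0860 bits

JSD(P||Q) = 0.5 × 0.0890 + 0.5 × 0.0860 = 0.0875 bits

Unlike KL divergence, JSD is symmetric and bounded: 0 ≤ JSD ≤ log(2).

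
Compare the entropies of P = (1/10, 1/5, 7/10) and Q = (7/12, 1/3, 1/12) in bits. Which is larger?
Q

Computing entropies in bits:
H(P) = 1.1568
H(Q) = 1.2807

Distribution Q has higher entropy.

Intuition: The distribution closer to uniform (more spread out) has higher entropy.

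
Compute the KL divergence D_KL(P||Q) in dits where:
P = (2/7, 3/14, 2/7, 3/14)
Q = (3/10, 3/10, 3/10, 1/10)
0.0275 dits

KL divergence: D_KL(P||Q) = Σ p(x) log(p(x)/q(x))

Computing term by term:
  x=0: 2/7 × log_10[(2/7)/(3/10)] = 2/7 × -0.0212 = -0.0061
  x=1: 3/14 × log_10[(3/14)/(3/10)] = 3/14 × -0.1461 = -0.0313
  x=2: 2/7 × log_10[(2/7)/(3/10)] = 2/7 × -0.0212 = -0.0061
  x=3: 3/14 × log_10[(3/14)/(1/10)] = 3/14 × 0.3310 = 0.0709

D_KL(P||Q) = 0.0275 dits

Note: KL divergence is always non-negative and equals 0 iff P = Q.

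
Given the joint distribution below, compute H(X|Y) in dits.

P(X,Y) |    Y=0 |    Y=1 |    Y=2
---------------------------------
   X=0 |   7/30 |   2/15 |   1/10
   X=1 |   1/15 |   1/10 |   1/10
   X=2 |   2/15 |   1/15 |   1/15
0.4487 dits

Using the chain rule: H(X|Y) = H(X,Y) - H(Y)

First, compute H(X,Y) = 0.9160 dits

Marginal P(Y) = (13/30, 3/10, 4/15)
H(Y) = 0.4673 dits

H(X|Y) = H(X,Y) - H(Y) = 0.9160 - 0.4673 = 0.4487 dits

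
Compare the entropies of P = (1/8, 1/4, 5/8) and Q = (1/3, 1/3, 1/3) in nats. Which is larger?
Q

Computing entropies in nats:
H(P) = 0.9003
H(Q) = 1.0986

Distribution Q has higher entropy.

Intuition: The distribution closer to uniform (more spread out) has higher entropy.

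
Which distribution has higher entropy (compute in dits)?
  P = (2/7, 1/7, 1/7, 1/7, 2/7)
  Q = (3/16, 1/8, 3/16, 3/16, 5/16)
Q

Computing entropies in dits:
H(P) = 0.6731
H(Q) = 0.6797

Distribution Q has higher entropy.

Intuition: The distribution closer to uniform (more spread out) has higher entropy.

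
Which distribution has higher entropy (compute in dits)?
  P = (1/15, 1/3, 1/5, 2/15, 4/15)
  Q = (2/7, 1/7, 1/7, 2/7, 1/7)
Q

Computing entropies in dits:
H(P) = 0.6470
H(Q) = 0.6731

Distribution Q has higher entropy.

Intuition: The distribution closer to uniform (more spread out) has higher entropy.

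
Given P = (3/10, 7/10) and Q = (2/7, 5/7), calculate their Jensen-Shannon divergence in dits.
0.0001 dits

Jensen-Shannon divergence is:
JSD(P||Q) = 0.5 × D_KL(P||M) + 0.5 × D_KL(Q||M)
where M = 0.5 × (P + Q) is the mixture distribution.

M = 0.5 × (3/10, 7/10) + 0.5 × (2/7, 5/7) = (0.292857, 0.707143)

D_KL(P||M) = 0.0001 dits
D_KL(Q||M) = 0.0001 dits

JSD(P||Q) = 0.5 × 0.0001 + 0.5 × 0.0001 = 0.0001 dits

Unlike KL divergence, JSD is symmetric and bounded: 0 ≤ JSD ≤ log(2).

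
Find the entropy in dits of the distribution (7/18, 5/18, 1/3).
0.4731 dits

Shannon entropy is H(X) = -Σ p(x) log p(x).

For P = (7/18, 5/18, 1/3):
H = -7/18 × log_10(7/18) -5/18 × log_10(5/18) -1/3 × log_10(1/3)
H = 0.4731 dits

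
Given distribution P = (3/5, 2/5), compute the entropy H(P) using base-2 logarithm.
0.9710 bits

Shannon entropy is H(X) = -Σ p(x) log p(x).

For P = (3/5, 2/5):
H = -3/5 × log_2(3/5) -2/5 × log_2(2/5)
H = 0.9710 bits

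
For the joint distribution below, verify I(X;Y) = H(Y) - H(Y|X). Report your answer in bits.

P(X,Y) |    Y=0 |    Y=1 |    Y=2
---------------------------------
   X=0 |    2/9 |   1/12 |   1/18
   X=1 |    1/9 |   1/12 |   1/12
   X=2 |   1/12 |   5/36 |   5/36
I(X;Y) = 0.0847 bits

Mutual information has multiple equivalent forms:
- I(X;Y) = H(X) - H(X|Y)
- I(X;Y) = H(Y) - H(Y|X)
- I(X;Y) = H(X) + H(Y) - H(X,Y)

Computing all quantities:
H(X) = 1.5746, H(Y) = 1.5622, H(X,Y) = 3.0522
H(X|Y) = 1.4899, H(Y|X) = 1.4776

Verification:
H(X) - H(X|Y) = 1.5746 - 1.4899 = 0.0847
H(Y) - H(Y|X) = 1.5622 - 1.4776 = 0.0847
H(X) + H(Y) - H(X,Y) = 1.5746 + 1.5622 - 3.0522 = 0.0847

All forms give I(X;Y) = 0.0847 bits. ✓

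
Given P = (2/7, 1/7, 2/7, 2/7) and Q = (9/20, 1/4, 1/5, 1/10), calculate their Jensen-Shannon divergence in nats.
0.0438 nats

Jensen-Shannon divergence is:
JSD(P||Q) = 0.5 × D_KL(P||M) + 0.5 × D_KL(Q||M)
where M = 0.5 × (P + Q) is the mixture distribution.

M = 0.5 × (2/7, 1/7, 2/7, 2/7) + 0.5 × (9/20, 1/4, 1/5, 1/10) = (0.367857, 0.196429, 0.242857, 0.192857)

D_KL(P||M) = 0.0410 nats
D_KL(Q||M) = 0.0465 nats

JSD(P||Q) = 0.5 × 0.0410 + 0.5 × 0.0465 = 0.0438 nats

Unlike KL divergence, JSD is symmetric and bounded: 0 ≤ JSD ≤ log(2).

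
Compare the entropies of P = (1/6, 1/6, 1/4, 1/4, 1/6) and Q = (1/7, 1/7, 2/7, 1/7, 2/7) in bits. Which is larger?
P

Computing entropies in bits:
H(P) = 2.2925
H(Q) = 2.2359

Distribution P has higher entropy.

Intuition: The distribution closer to uniform (more spread out) has higher entropy.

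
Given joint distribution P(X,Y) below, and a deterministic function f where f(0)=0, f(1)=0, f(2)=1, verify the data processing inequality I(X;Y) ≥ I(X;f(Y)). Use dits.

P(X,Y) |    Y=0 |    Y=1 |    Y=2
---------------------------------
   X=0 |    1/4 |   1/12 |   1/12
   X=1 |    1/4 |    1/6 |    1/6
I(X;Y) = 0.0062, I(X;f(Y)) = 0.0021, inequality holds: 0.0062 ≥ 0.0021

Data Processing Inequality: For any Markov chain X → Y → Z, we have I(X;Y) ≥ I(X;Z).

Here Z = f(Y) is a deterministic function of Y, forming X → Y → Z.

Original I(X;Y) = 0.0062 dits

After applying f:
P(X,Z) where Z=f(Y):
- P(X,Z=0) = P(X,Y=0) + P(X,Y=1)
- P(X,Z=1) = P(X,Y=2)

I(X;Z) = I(X;f(Y)) = 0.0021 dits

Verification: 0.0062 ≥ 0.0021 ✓

Information cannot be created by processing; the function f can only lose information about X.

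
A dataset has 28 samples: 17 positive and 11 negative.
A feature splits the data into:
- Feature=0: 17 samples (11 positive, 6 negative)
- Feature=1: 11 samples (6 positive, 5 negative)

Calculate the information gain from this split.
0.0074 bits

Information Gain = H(Y) - H(Y|Feature)

Before split:
P(positive) = 17/28 = 0.6071
H(Y) = 0.9666 bits

After split:
Feature=0: H = 0.9367 bits (weight = 17/28)
Feature=1: H = 0.9940 bits (weight = 11/28)
H(Y|Feature) = (17/28)×0.9367 + (11/28)×0.9940 = 0.9592 bits

Information Gain = 0.9666 - 0.9592 = 0.0074 bits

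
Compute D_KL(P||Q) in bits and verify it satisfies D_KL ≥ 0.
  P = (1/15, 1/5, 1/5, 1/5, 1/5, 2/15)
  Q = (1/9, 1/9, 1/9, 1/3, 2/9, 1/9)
0.1473 bits

KL divergence satisfies the Gibbs inequality: D_KL(P||Q) ≥ 0 for all distributions P, Q.

D_KL(P||Q) = Σ p(x) log(p(x)/q(x))
Term by term:
  x=0: 1/15 × log_2[(1/15)/(1/9)] = -0.0491
  x=1: 1/5 × log_2[(1/5)/(1/9)] = 0.1696
  x=2: 1/5 × log_2[(1/5)/(1/9)] = 0.1696
  x=3: 1/5 × log_2[(1/5)/(1/3)] = -0.1474
  x=4: 1/5 × log_2[(1/5)/(2/9)] = -0.0304
  x=5: 2/15 × log_2[(2/15)/(1/9)] = 0.0351
D_KL(P||Q) = 0.1473 bits

D_KL(P||Q) = 0.1473 ≥ 0 ✓

This non-negativity is a fundamental property: relative entropy cannot be negative because it measures how different Q is from P.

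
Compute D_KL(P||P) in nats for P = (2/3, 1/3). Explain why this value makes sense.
0.0000 nats

KL divergence satisfies the Gibbs inequality: D_KL(P||Q) ≥ 0 for all distributions P, Q.

D_KL(P||Q) = Σ p(x) log(p(x)/q(x))
Each term is p(x) × log_e(p(x)/p(x)) = p(x) × log_e(1) = 0, so the sum is 0.
D_KL(P||Q) = 0.0000 nats

When P = Q, the KL divergence is exactly 0, as there is no 'divergence' between identical distributions.

This non-negativity is a fundamental property: relative entropy cannot be negative because it measures how different Q is from P.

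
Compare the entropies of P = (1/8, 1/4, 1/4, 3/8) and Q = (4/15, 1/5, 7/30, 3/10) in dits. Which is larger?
Q

Computing entropies in dits:
H(P) = 0.5737
H(Q) = 0.5972

Distribution Q has higher entropy.

Intuition: The distribution closer to uniform (more spread out) has higher entropy.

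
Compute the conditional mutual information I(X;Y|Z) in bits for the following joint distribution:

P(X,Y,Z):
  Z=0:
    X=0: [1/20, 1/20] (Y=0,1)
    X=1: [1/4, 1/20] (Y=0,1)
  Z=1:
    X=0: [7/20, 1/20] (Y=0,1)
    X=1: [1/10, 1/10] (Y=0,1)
0.0988 bits

Conditional mutual information: I(X;Y|Z) = H(X|Z) + H(Y|Z) - H(X,Y|Z)

H(Z) = 0.9710
H(X,Z) = 1.8464 → H(X|Z) = 0.8755
H(Y,Z) = 1.7822 → H(Y|Z) = 0.8113
H(X,Y,Z) = 2.5589 → H(X,Y|Z) = 1.5879

I(X;Y|Z) = 0.8755 + 0.8113 - 1.5879 = 0.0988 bits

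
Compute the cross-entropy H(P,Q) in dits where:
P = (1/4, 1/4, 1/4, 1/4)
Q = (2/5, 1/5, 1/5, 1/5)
0.6237 dits

Cross-entropy: H(P,Q) = -Σ p(x) log q(x)

Alternatively: H(P,Q) = H(P) + D_KL(P||Q)
H(P) = 0.6021 dits
D_KL(P||Q) = 0.0217 dits

H(P,Q) = 0.6021 + 0.0217 = 0.6237 dits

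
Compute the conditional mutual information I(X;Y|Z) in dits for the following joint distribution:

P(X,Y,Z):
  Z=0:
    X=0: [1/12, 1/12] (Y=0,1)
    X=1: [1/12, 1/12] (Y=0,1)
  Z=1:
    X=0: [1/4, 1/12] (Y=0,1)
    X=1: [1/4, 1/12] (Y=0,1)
0.0000 dits

Conditional mutual information: I(X;Y|Z) = H(X|Z) + H(Y|Z) - H(X,Y|Z)

H(Z) = 0.2764
H(X,Z) = 0.5775 → H(X|Z) = 0.3010
H(Y,Z) = 0.5396 → H(Y|Z) = 0.2632
H(X,Y,Z) = 0.8406 → H(X,Y|Z) = 0.5642

I(X;Y|Z) = 0.3010 + 0.2632 - 0.5642 = 0.0000 dits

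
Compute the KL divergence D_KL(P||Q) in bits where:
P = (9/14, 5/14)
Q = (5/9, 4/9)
0.0227 bits

KL divergence: D_KL(P||Q) = Σ p(x) log(p(x)/q(x))

Computing term by term:
  x=0: 9/14 × log_2[(9/14)/(5/9)] = 9/14 × 0.2106 = 0.1354
  x=1: 5/14 × log_2[(5/14)/(4/9)] = 5/14 × -0.3155 = -0.1127

D_KL(P||Q) = 0.0227 bits

Note: KL divergence is always non-negative and equals 0 iff P = Q.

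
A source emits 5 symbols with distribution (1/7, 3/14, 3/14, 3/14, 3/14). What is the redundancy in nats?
0.0111 nats

Redundancy measures how far a source is from maximum entropy:
R = H_max - H(X)

Maximum entropy for 5 symbols: H_max = log_e(5) = 1.6094 nats
Actual entropy: H(X) = 1.5984 nats
Redundancy: R = 1.6094 - 1.5984 = 0.0111 nats

This redundancy represents potential for compression: the source could be compressed by 0.0111 nats per symbol.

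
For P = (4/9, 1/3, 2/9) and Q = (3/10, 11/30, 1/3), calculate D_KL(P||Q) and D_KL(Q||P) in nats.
D_KL(P||Q) = 0.0528, D_KL(Q||P) = 0.0522

KL divergence is not symmetric: D_KL(P||Q) ≠ D_KL(Q||P) in general.

D_KL(P||Q) = 0.0528 nats
D_KL(Q||P) = 0.0522 nats

No, they are not equal!

This asymmetry is why KL divergence is not a true distance metric.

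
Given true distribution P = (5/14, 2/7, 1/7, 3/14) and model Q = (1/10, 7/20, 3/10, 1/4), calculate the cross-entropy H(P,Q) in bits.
2.2958 bits

Cross-entropy: H(P,Q) = -Σ p(x) log q(x)

Alternatively: H(P,Q) = H(P) + D_KL(P||Q)
H(P) = 1.9242 bits
D_KL(P||Q) = 0.3717 bits

H(P,Q) = 1.9242 + 0.3717 = 2.2958 bits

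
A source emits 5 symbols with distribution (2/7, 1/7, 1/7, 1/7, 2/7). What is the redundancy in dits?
0.0259 dits

Redundancy measures how far a source is from maximum entropy:
R = H_max - H(X)

Maximum entropy for 5 symbols: H_max = log_10(5) = 0.6990 dits
Actual entropy: H(X) = 0.6731 dits
Redundancy: R = 0.6990 - 0.6731 = 0.0259 dits

This redundancy represents potential for compression: the source could be compressed by 0.0259 dits per symbol.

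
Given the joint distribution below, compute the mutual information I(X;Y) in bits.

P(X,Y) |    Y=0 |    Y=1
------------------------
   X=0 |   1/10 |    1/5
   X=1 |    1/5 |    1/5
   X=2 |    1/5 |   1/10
0.0490 bits

Mutual information: I(X;Y) = H(X) + H(Y) - H(X,Y)

Marginals:
P(X) = (3/10, 2/5, 3/10), H(X) = 1.5710 bits
P(Y) = (1/2, 1/2), H(Y) = 1.0000 bits

Joint entropy: H(X,Y) = 2.5219 bits

I(X;Y) = 1.5710 + 1.0000 - 2.5219 = 0.0490 bits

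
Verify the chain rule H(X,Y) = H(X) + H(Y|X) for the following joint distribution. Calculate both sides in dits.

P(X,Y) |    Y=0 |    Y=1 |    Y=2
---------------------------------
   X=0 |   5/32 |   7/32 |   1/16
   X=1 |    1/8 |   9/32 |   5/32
H(X,Y) = 0.7394, H(X) = 0.2976, H(Y|X) = 0.4418 (all in dits)

Chain rule: H(X,Y) = H(X) + H(Y|X)

Left side — joint entropy directly:
H(X,Y) = -Σ p(x,y) log p(x,y) = 0.7394 dits

Right side — compute H(Y|X) from the conditional distributions:
P(X) = (7/16, 9/16), so H(X) = 0.2976 dits
H(Y|X) = Σ_x P(X=x) · H(Y|X=x):
  P(Y|X=0) = (5/14, 1/2, 1/7), H(Y|X=0) = 0.4309, weight P(X=0) = 7/16
  P(Y|X=1) = (2/9, 1/2, 5/18), H(Y|X=1) = 0.4502, weight P(X=1) = 9/16
H(Y|X) = 0.4418 dits

H(X) + H(Y|X) = 0.2976 + 0.4418 = 0.7394 dits

Both sides equal 0.7394 dits. ✓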